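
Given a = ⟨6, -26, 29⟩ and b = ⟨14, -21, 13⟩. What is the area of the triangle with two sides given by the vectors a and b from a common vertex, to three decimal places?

243.757

i: (-26)·13 - 29·(-21) = -338 - (-609) = 271
j: 29·14 - 6·13 = 406 - 78 = 328
k: 6·(-21) - (-26)·14 = -126 - (-364) = 238
a × b = (271, 328, 238)
|a × b| = √(271² + 328² + 238²) = √237669 ≈ 487.5131
area = ½ · 487.5131 ≈ 243.757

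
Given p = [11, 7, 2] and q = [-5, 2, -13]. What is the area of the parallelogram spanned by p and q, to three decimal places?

i: 7·(-13) - 2·2 = -91 - 4 = -95
j: 2·(-5) - 11·(-13) = -10 - (-143) = 133
k: 11·2 - 7·(-5) = 22 - (-35) = 57
p × q = (-95, 133, 57)
|p × q| = √((-95)² + 133² + 57²) = √29963 ≈ 173.0982

173.098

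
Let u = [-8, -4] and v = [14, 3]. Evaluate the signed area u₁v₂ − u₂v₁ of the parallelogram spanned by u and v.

(-8)·3 - (-4)·14 = -24 - (-56) = 32

32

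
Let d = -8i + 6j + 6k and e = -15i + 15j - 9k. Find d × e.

i: 6·(-9) - 6·15 = -54 - 90 = -144
j: 6·(-15) - (-8)·(-9) = -90 - 72 = -162
k: (-8)·15 - 6·(-15) = -120 - (-90) = -30
d × e = (-144, -162, -30)

(-144, -162, -30)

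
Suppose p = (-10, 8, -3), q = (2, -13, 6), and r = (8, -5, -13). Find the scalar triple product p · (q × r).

q × r:
i: (-13)·(-13) - 6·(-5) = 169 - (-30) = 199
j: 6·8 - 2·(-13) = 48 - (-26) = 74
k: 2·(-5) - (-13)·8 = -10 - (-104) = 94
q × r = (199, 74, 94)
p · (q × r) = (-10)·199 + 8·74 + (-3)·94 = -1990 + 592 - 282 = -1680

-1680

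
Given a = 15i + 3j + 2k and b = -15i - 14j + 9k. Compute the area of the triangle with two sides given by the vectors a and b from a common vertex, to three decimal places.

119.870

i: 3·9 - 2·(-14) = 27 - (-28) = 55
j: 2·(-15) - 15·9 = -30 - 135 = -165
k: 15·(-14) - 3·(-15) = -210 - (-45) = -165
a × b = (55, -165, -165)
|a × b| = √(55² + (-165)² + (-165)²) = √57475 ≈ 239.7394
area = ½ · 239.7394 ≈ 119.870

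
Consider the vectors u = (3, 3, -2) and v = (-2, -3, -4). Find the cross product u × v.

i: 3·(-4) - (-2)·(-3) = -12 - 6 = -18
j: (-2)·(-2) - 3·(-4) = 4 - (-12) = 16
k: 3·(-3) - 3·(-2) = -9 - (-6) = -3
u × v = (-18, 16, -3)

(-18, 16, -3)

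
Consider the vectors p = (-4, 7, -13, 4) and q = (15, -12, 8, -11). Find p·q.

p · q = (-4)·15 + 7·(-12) + (-13)·8 + 4·(-11) = -60 - 84 - 104 - 44 = -292

-292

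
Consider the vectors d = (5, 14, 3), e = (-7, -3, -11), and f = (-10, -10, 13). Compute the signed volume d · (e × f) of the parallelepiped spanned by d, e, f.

e × f:
i: (-3)·13 - (-11)·(-10) = -39 - 110 = -149
j: (-11)·(-10) - (-7)·13 = 110 - (-91) = 201
k: (-7)·(-10) - (-3)·(-10) = 70 - 30 = 40
e × f = (-149, 201, 40)
d · (e × f) = 5·(-149) + 14·201 + 3·40 = -745 + 2814 + 120 = 2189

2189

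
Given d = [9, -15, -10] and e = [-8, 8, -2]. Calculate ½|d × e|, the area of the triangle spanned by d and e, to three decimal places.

i: (-15)·(-2) - (-10)·8 = 30 - (-80) = 110
j: (-10)·(-8) - 9·(-2) = 80 - (-18) = 98
k: 9·8 - (-15)·(-8) = 72 - 120 = -48
d × e = (110, 98, -48)
|d × e| = √(110² + 98² + (-48)²) = √24008 ≈ 154.9452
area = ½ · 154.9452 ≈ 77.473

77.473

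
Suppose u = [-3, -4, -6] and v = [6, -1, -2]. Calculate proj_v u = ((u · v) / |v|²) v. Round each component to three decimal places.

u · v = (-3)·6 + (-4)·(-1) + (-6)·(-2) = -18 + 4 + 12 = -2
|v|² = 36 + 1 + 4 = 41
proj_v u = (-2/41) · (6, -1, -2) ≈ (-0.293, 0.049, 0.098)

(-0.293, 0.049, 0.098)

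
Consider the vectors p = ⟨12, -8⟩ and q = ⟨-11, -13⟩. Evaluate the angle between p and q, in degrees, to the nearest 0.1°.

p · q = 12·(-11) + (-8)·(-13) = -132 + 104 = -28
|p|² = 144 + 64 = 208,  |p| = √208 ≈ 14.422205
|q|² = 121 + 169 = 290,  |q| = √290 ≈ 17.029386
cos θ = -28 / (14.422205 · 17.029386) ≈ -0.11401
θ = arccos(-0.11401) ≈ 96.5°

96.5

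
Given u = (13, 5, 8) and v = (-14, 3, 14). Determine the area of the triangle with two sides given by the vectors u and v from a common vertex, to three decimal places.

158.456

i: 5·14 - 8·3 = 70 - 24 = 46
j: 8·(-14) - 13·14 = -112 - 182 = -294
k: 13·3 - 5·(-14) = 39 - (-70) = 109
u × v = (46, -294, 109)
|u × v| = √(46² + (-294)² + 109²) = √100433 ≈ 316.9117
area = ½ · 316.9117 ≈ 158.456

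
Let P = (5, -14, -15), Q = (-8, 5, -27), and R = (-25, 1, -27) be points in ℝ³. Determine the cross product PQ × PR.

PQ = (-13, 19, -12)
PR = (-30, 15, -12)
i: 19·(-12) - (-12)·15 = -228 - (-180) = -48
j: (-12)·(-30) - (-13)·(-12) = 360 - 156 = 204
k: (-13)·15 - 19·(-30) = -195 - (-570) = 375
PQ × PR = (-48, 204, 375)

(-48, 204, 375)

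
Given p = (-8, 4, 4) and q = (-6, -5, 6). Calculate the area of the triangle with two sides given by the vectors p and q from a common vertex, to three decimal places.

i: 4·6 - 4·(-5) = 24 - (-20) = 44
j: 4·(-6) - (-8)·6 = -24 - (-48) = 24
k: (-8)·(-5) - 4·(-6) = 40 - (-24) = 64
p × q = (44, 24, 64)
|p × q| = √(44² + 24² + 64²) = √6608 ≈ 81.2896
area = ½ · 81.2896 ≈ 40.645

40.645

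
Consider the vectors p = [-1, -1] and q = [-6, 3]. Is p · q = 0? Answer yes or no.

no

p · q = (-1)·(-6) + (-1)·3 = 6 - 3 = 3
Nonzero, so the vectors are not orthogonal.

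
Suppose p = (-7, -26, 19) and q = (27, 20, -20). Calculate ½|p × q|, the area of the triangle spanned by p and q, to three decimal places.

344.446

i: (-26)·(-20) - 19·20 = 520 - 380 = 140
j: 19·27 - (-7)·(-20) = 513 - 140 = 373
k: (-7)·20 - (-26)·27 = -140 - (-702) = 562
p × q = (140, 373, 562)
|p × q| = √(140² + 373² + 562²) = √474573 ≈ 688.8926
area = ½ · 688.8926 ≈ 344.446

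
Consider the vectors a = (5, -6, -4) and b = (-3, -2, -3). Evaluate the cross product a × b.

(10, 27, -28)

i: (-6)·(-3) - (-4)·(-2) = 18 - 8 = 10
j: (-4)·(-3) - 5·(-3) = 12 - (-15) = 27
k: 5·(-2) - (-6)·(-3) = -10 - 18 = -28
a × b = (10, 27, -28)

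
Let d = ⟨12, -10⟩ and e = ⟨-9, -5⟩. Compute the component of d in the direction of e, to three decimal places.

-5.633

d · e = 12·(-9) + (-10)·(-5) = -108 + 50 = -58
|e| = √(81 + 25) = √106 ≈ 10.2956
comp_e d = -58 / √106 ≈ -5.633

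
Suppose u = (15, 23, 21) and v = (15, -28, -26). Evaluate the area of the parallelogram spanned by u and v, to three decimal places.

1040.361

i: 23·(-26) - 21·(-28) = -598 - (-588) = -10
j: 21·15 - 15·(-26) = 315 - (-390) = 705
k: 15·(-28) - 23·15 = -420 - 345 = -765
u × v = (-10, 705, -765)
|u × v| = √((-10)² + 705² + (-765)²) = √1082350 ≈ 1040.3605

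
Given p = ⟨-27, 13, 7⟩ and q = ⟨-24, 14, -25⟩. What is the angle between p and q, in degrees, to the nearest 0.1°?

p · q = (-27)·(-24) + 13·14 + 7·(-25) = 648 + 182 - 175 = 655
|p|² = 729 + 169 + 49 = 947,  |p| = √947 ≈ 30.773365
|q|² = 576 + 196 + 625 = 1397,  |q| = √1397 ≈ 37.376463
cos θ = 655 / (30.773365 · 37.376463) ≈ 0.56947
θ = arccos(0.56947) ≈ 55.3°

55.3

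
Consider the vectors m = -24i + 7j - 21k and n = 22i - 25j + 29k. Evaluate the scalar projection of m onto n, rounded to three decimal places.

m · n = (-24)·22 + 7·(-25) + (-21)·29 = -528 - 175 - 609 = -1312
|n| = √(484 + 625 + 841) = √1950 ≈ 44.1588
comp_n m = -1312 / √1950 ≈ -29.711

-29.711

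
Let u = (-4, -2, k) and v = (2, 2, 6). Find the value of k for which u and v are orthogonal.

u · v = (-4)·2 + (-2)·2 + k·6 = -12 + 6k
Set equal to 0: 6k = 12, so k = 2.

2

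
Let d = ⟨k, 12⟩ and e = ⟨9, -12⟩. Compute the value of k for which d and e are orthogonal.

16

d · e = k·9 + 12·(-12) = -144 + 9k
Set equal to 0: 9k = 144, so k = 16.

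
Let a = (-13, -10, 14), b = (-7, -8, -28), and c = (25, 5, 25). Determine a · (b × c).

b × c:
i: (-8)·25 - (-28)·5 = -200 - (-140) = -60
j: (-28)·25 - (-7)·25 = -700 - (-175) = -525
k: (-7)·5 - (-8)·25 = -35 - (-200) = 165
b × c = (-60, -525, 165)
a · (b × c) = (-13)·(-60) + (-10)·(-525) + 14·165 = 780 + 5250 + 2310 = 8340

8340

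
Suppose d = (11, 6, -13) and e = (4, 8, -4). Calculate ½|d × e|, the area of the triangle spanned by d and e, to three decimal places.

51.381

i: 6·(-4) - (-13)·8 = -24 - (-104) = 80
j: (-13)·4 - 11·(-4) = -52 - (-44) = -8
k: 11·8 - 6·4 = 88 - 24 = 64
d × e = (80, -8, 64)
|d × e| = √(80² + (-8)² + 64²) = √10560 ≈ 102.7619
area = ½ · 102.7619 ≈ 51.381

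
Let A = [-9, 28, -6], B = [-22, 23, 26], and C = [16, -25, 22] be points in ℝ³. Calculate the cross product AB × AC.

(1556, 1164, 814)

AB = (-13, -5, 32)
AC = (25, -53, 28)
i: (-5)·28 - 32·(-53) = -140 - (-1696) = 1556
j: 32·25 - (-13)·28 = 800 - (-364) = 1164
k: (-13)·(-53) - (-5)·25 = 689 - (-125) = 814
AB × AC = (1556, 1164, 814)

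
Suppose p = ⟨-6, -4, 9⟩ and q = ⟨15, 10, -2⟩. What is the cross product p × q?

(-82, 123, 0)

i: (-4)·(-2) - 9·10 = 8 - 90 = -82
j: 9·15 - (-6)·(-2) = 135 - 12 = 123
k: (-6)·10 - (-4)·15 = -60 - (-60) = 0
p × q = (-82, 123, 0)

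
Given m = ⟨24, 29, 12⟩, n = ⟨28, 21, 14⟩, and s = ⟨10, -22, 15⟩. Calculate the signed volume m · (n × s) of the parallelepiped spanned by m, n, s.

-3080

n × s:
i: 21·15 - 14·(-22) = 315 - (-308) = 623
j: 14·10 - 28·15 = 140 - 420 = -280
k: 28·(-22) - 21·10 = -616 - 210 = -826
n × s = (623, -280, -826)
m · (n × s) = 24·623 + 29·(-280) + 12·(-826) = 14952 - 8120 - 9912 = -3080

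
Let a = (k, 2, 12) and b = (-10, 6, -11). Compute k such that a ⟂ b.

-12

a · b = k·(-10) + 2·6 + 12·(-11) = -120 - 10k
Set equal to 0: -10k = 120, so k = -12.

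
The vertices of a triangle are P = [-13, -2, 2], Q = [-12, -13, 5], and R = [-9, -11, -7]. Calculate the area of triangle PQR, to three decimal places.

PQ = (1, -11, 3),  PR = (4, -9, -9)
i: (-11)·(-9) - 3·(-9) = 99 - (-27) = 126
j: 3·4 - 1·(-9) = 12 - (-9) = 21
k: 1·(-9) - (-11)·4 = -9 - (-44) = 35
PQ × PR = (126, 21, 35)
|PQ × PR| = √17542 ≈ 132.4462
area = ½ · 132.4462 ≈ 66.223

66.223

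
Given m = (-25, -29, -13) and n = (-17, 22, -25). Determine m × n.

i: (-29)·(-25) - (-13)·22 = 725 - (-286) = 1011
j: (-13)·(-17) - (-25)·(-25) = 221 - 625 = -404
k: (-25)·22 - (-29)·(-17) = -550 - 493 = -1043
m × n = (1011, -404, -1043)

(1011, -404, -1043)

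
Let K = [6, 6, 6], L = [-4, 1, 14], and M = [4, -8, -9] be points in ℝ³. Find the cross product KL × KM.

KL = (-10, -5, 8)
KM = (-2, -14, -15)
i: (-5)·(-15) - 8·(-14) = 75 - (-112) = 187
j: 8·(-2) - (-10)·(-15) = -16 - 150 = -166
k: (-10)·(-14) - (-5)·(-2) = 140 - 10 = 130
KL × KM = (187, -166, 130)

(187, -166, 130)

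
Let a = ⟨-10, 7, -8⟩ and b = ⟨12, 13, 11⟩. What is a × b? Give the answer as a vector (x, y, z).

i: 7·11 - (-8)·13 = 77 - (-104) = 181
j: (-8)·12 - (-10)·11 = -96 - (-110) = 14
k: (-10)·13 - 7·12 = -130 - 84 = -214
a × b = (181, 14, -214)

(181, 14, -214)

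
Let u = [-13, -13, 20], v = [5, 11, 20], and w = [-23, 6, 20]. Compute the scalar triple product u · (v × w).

11640

v × w:
i: 11·20 - 20·6 = 220 - 120 = 100
j: 20·(-23) - 5·20 = -460 - 100 = -560
k: 5·6 - 11·(-23) = 30 - (-253) = 283
v × w = (100, -560, 283)
u · (v × w) = (-13)·100 + (-13)·(-560) + 20·283 = -1300 + 7280 + 5660 = 11640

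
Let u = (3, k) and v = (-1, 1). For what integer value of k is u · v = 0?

3

u · v = 3·(-1) + k·1 = -3 + 1k
Set equal to 0: 1k = 3, so k = 3.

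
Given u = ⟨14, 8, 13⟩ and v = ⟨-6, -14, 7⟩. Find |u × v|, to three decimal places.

330.944

i: 8·7 - 13·(-14) = 56 - (-182) = 238
j: 13·(-6) - 14·7 = -78 - 98 = -176
k: 14·(-14) - 8·(-6) = -196 - (-48) = -148
u × v = (238, -176, -148)
|u × v| = √(238² + (-176)² + (-148)²) = √109524 ≈ 330.9441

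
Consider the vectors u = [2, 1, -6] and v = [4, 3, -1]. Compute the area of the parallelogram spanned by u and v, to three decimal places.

27.875

i: 1·(-1) - (-6)·3 = -1 - (-18) = 17
j: (-6)·4 - 2·(-1) = -24 - (-2) = -22
k: 2·3 - 1·4 = 6 - 4 = 2
u × v = (17, -22, 2)
|u × v| = √(17² + (-22)² + 2²) = √777 ≈ 27.8747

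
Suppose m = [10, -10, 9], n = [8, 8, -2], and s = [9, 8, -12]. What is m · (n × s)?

n × s:
i: 8·(-12) - (-2)·8 = -96 - (-16) = -80
j: (-2)·9 - 8·(-12) = -18 - (-96) = 78
k: 8·8 - 8·9 = 64 - 72 = -8
n × s = (-80, 78, -8)
m · (n × s) = 10·(-80) + (-10)·78 + 9·(-8) = -800 - 780 - 72 = -1652

-1652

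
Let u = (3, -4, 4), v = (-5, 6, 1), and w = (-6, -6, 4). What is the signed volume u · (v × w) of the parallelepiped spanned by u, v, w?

v × w:
i: 6·4 - 1·(-6) = 24 - (-6) = 30
j: 1·(-6) - (-5)·4 = -6 - (-20) = 14
k: (-5)·(-6) - 6·(-6) = 30 - (-36) = 66
v × w = (30, 14, 66)
u · (v × w) = 3·30 + (-4)·14 + 4·66 = 90 - 56 + 264 = 298

298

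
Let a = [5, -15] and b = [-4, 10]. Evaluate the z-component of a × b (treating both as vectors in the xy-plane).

5·10 - (-15)·(-4) = 50 - 60 = -10

-10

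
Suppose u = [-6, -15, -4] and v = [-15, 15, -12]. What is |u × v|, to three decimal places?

i: (-15)·(-12) - (-4)·15 = 180 - (-60) = 240
j: (-4)·(-15) - (-6)·(-12) = 60 - 72 = -12
k: (-6)·15 - (-15)·(-15) = -90 - 225 = -315
u × v = (240, -12, -315)
|u × v| = √(240² + (-12)² + (-315)²) = √156969 ≈ 396.1931

396.193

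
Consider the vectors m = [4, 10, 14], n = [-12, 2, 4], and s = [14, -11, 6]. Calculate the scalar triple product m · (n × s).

n × s:
i: 2·6 - 4·(-11) = 12 - (-44) = 56
j: 4·14 - (-12)·6 = 56 - (-72) = 128
k: (-12)·(-11) - 2·14 = 132 - 28 = 104
n × s = (56, 128, 104)
m · (n × s) = 4·56 + 10·128 + 14·104 = 224 + 1280 + 1456 = 2960

2960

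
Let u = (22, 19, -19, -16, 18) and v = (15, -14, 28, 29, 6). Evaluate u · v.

-824

u · v = 22·15 + 19·(-14) + (-19)·28 + (-16)·29 + 18·6 = 330 - 266 - 532 - 464 + 108 = -824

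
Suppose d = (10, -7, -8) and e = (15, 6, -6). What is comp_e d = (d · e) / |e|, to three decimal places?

9.052

d · e = 10·15 + (-7)·6 + (-8)·(-6) = 150 - 42 + 48 = 156
|e| = √(225 + 36 + 36) = √297 ≈ 17.2337
comp_e d = 156 / √297 ≈ 9.052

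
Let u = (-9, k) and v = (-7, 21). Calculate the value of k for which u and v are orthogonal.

-3

u · v = (-9)·(-7) + k·21 = 63 + 21k
Set equal to 0: 21k = -63, so k = -3.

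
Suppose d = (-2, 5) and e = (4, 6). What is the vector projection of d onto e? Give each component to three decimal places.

d · e = (-2)·4 + 5·6 = -8 + 30 = 22
|e|² = 16 + 36 = 52
proj_e d = (22/52) · (4, 6) ≈ (1.692, 2.538)

(1.692, 2.538)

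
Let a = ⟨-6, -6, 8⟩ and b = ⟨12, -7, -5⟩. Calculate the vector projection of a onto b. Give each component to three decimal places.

a · b = (-6)·12 + (-6)·(-7) + 8·(-5) = -72 + 42 - 40 = -70
|b|² = 144 + 49 + 25 = 218
proj_b a = (-70/218) · (12, -7, -5) ≈ (-3.853, 2.248, 1.606)

(-3.853, 2.248, 1.606)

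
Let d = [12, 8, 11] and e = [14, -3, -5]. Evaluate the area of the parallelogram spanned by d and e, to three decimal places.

260.286

i: 8·(-5) - 11·(-3) = -40 - (-33) = -7
j: 11·14 - 12·(-5) = 154 - (-60) = 214
k: 12·(-3) - 8·14 = -36 - 112 = -148
d × e = (-7, 214, -148)
|d × e| = √((-7)² + 214² + (-148)²) = √67749 ≈ 260.2864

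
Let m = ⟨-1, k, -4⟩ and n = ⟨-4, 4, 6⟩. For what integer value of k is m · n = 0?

5

m · n = (-1)·(-4) + k·4 + (-4)·6 = -20 + 4k
Set equal to 0: 4k = 20, so k = 5.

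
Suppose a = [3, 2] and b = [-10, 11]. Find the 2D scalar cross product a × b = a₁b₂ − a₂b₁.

3·11 - 2·(-10) = 33 - (-20) = 53

53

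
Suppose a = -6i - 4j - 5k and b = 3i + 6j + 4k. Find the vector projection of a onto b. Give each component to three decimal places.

a · b = (-6)·3 + (-4)·6 + (-5)·4 = -18 - 24 - 20 = -62
|b|² = 9 + 36 + 16 = 61
proj_b a = (-62/61) · (3, 6, 4) ≈ (-3.049, -6.098, -4.066)

(-3.049, -6.098, -4.066)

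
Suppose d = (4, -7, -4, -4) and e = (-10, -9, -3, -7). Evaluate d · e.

63

d · e = 4·(-10) + (-7)·(-9) + (-4)·(-3) + (-4)·(-7) = -40 + 63 + 12 + 28 = 63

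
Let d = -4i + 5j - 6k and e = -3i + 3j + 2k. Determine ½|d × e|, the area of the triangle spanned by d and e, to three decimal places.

i: 5·2 - (-6)·3 = 10 - (-18) = 28
j: (-6)·(-3) - (-4)·2 = 18 - (-8) = 26
k: (-4)·3 - 5·(-3) = -12 - (-15) = 3
d × e = (28, 26, 3)
|d × e| = √(28² + 26² + 3²) = √1469 ≈ 38.3275
area = ½ · 38.3275 ≈ 19.164

19.164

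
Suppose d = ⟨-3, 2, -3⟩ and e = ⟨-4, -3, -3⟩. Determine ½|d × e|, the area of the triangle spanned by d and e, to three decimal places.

i: 2·(-3) - (-3)·(-3) = -6 - 9 = -15
j: (-3)·(-4) - (-3)·(-3) = 12 - 9 = 3
k: (-3)·(-3) - 2·(-4) = 9 - (-8) = 17
d × e = (-15, 3, 17)
|d × e| = √((-15)² + 3² + 17²) = √523 ≈ 22.8692
area = ½ · 22.8692 ≈ 11.435

11.435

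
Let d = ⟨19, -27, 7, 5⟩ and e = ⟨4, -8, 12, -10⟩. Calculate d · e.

326

d · e = 19·4 + (-27)·(-8) + 7·12 + 5·(-10) = 76 + 216 + 84 - 50 = 326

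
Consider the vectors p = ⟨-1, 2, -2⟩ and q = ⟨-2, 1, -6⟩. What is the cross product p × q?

i: 2·(-6) - (-2)·1 = -12 - (-2) = -10
j: (-2)·(-2) - (-1)·(-6) = 4 - 6 = -2
k: (-1)·1 - 2·(-2) = -1 - (-4) = 3
p × q = (-10, -2, 3)

(-10, -2, 3)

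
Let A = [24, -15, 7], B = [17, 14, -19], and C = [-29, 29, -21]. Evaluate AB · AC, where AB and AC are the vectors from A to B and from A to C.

2375

AB = B − A = (-7, 29, -26)
AC = C − A = (-53, 44, -28)
AB · AC = (-7)·(-53) + 29·44 + (-26)·(-28) = 371 + 1276 + 728 = 2375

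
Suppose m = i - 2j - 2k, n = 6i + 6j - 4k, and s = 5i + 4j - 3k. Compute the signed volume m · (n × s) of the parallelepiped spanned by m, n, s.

14

n × s:
i: 6·(-3) - (-4)·4 = -18 - (-16) = -2
j: (-4)·5 - 6·(-3) = -20 - (-18) = -2
k: 6·4 - 6·5 = 24 - 30 = -6
n × s = (-2, -2, -6)
m · (n × s) = 1·(-2) + (-2)·(-2) + (-2)·(-6) = -2 + 4 + 12 = 14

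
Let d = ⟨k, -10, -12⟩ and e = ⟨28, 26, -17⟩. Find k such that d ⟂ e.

2

d · e = k·28 + (-10)·26 + (-12)·(-17) = -56 + 28k
Set equal to 0: 28k = 56, so k = 2.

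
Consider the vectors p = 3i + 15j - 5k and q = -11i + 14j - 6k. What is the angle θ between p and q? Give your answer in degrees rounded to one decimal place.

46.8

p · q = 3·(-11) + 15·14 + (-5)·(-6) = -33 + 210 + 30 = 207
|p|² = 9 + 225 + 25 = 259,  |p| = √259 ≈ 16.093477
|q|² = 121 + 196 + 36 = 353,  |q| = √353 ≈ 18.788294
cos θ = 207 / (16.093477 · 18.788294) ≈ 0.68459
θ = arccos(0.68459) ≈ 46.8°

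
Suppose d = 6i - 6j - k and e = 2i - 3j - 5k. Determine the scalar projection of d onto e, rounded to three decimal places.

5.678

d · e = 6·2 + (-6)·(-3) + (-1)·(-5) = 12 + 18 + 5 = 35
|e| = √(4 + 9 + 25) = √38 ≈ 6.1644
comp_e d = 35 / √38 ≈ 5.678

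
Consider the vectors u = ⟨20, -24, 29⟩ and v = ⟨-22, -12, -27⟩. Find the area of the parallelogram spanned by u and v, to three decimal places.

1261.524

i: (-24)·(-27) - 29·(-12) = 648 - (-348) = 996
j: 29·(-22) - 20·(-27) = -638 - (-540) = -98
k: 20·(-12) - (-24)·(-22) = -240 - 528 = -768
u × v = (996, -98, -768)
|u × v| = √(996² + (-98)² + (-768)²) = √1591444 ≈ 1261.5245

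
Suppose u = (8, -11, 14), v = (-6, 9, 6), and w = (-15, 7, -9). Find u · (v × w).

1902

v × w:
i: 9·(-9) - 6·7 = -81 - 42 = -123
j: 6·(-15) - (-6)·(-9) = -90 - 54 = -144
k: (-6)·7 - 9·(-15) = -42 - (-135) = 93
v × w = (-123, -144, 93)
u · (v × w) = 8·(-123) + (-11)·(-144) + 14·93 = -984 + 1584 + 1302 = 1902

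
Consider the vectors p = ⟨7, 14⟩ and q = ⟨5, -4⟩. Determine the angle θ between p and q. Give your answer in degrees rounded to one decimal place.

102.1

p · q = 7·5 + 14·(-4) = 35 - 56 = -21
|p|² = 49 + 196 = 245,  |p| = √245 ≈ 15.652476
|q|² = 25 + 16 = 41,  |q| = √41 ≈ 6.403124
cos θ = -21 / (15.652476 · 6.403124) ≈ -0.20953
θ = arccos(-0.20953) ≈ 102.1°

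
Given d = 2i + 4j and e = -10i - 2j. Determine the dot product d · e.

-28

d · e = 2·(-10) + 4·(-2) = -20 - 8 = -28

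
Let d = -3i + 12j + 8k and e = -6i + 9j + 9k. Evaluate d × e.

i: 12·9 - 8·9 = 108 - 72 = 36
j: 8·(-6) - (-3)·9 = -48 - (-27) = -21
k: (-3)·9 - 12·(-6) = -27 - (-72) = 45
d × e = (36, -21, 45)

(36, -21, 45)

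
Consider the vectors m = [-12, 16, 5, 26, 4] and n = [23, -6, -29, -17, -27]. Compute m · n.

-1067

m · n = (-12)·23 + 16·(-6) + 5·(-29) + 26·(-17) + 4·(-27) = -276 - 96 - 145 - 442 - 108 = -1067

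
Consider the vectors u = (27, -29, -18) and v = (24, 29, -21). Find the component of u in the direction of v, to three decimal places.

4.292

u · v = 27·24 + (-29)·29 + (-18)·(-21) = 648 - 841 + 378 = 185
|v| = √(576 + 841 + 441) = √1858 ≈ 43.1045
comp_v u = 185 / √1858 ≈ 4.292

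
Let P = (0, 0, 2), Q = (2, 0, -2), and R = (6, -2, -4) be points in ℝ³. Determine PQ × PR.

(-8, -12, -4)

PQ = (2, 0, -4)
PR = (6, -2, -6)
i: 0·(-6) - (-4)·(-2) = 0 - 8 = -8
j: (-4)·6 - 2·(-6) = -24 - (-12) = -12
k: 2·(-2) - 0·6 = -4 - 0 = -4
PQ × PR = (-8, -12, -4)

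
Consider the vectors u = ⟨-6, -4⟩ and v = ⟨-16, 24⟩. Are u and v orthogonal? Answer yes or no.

yes

u · v = (-6)·(-16) + (-4)·24 = 96 - 96 = 0
Zero, so the vectors are orthogonal.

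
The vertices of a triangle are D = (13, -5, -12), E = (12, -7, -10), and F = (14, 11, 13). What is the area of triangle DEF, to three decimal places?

43.729

DE = (-1, -2, 2),  DF = (1, 16, 25)
i: (-2)·25 - 2·16 = -50 - 32 = -82
j: 2·1 - (-1)·25 = 2 - (-25) = 27
k: (-1)·16 - (-2)·1 = -16 - (-2) = -14
DE × DF = (-82, 27, -14)
|DE × DF| = √7649 ≈ 87.4586
area = ½ · 87.4586 ≈ 43.729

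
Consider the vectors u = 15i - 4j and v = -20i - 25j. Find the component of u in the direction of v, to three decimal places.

u · v = 15·(-20) + (-4)·(-25) = -300 + 100 = -200
|v| = √(400 + 625) = √1025 ≈ 32.0156
comp_v u = -200 / √1025 ≈ -6.247

-6.247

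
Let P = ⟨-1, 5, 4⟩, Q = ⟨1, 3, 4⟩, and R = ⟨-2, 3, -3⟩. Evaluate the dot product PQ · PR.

2

PQ = Q − P = (2, -2, 0)
PR = R − P = (-1, -2, -7)
PQ · PR = 2·(-1) + (-2)·(-2) + 0·(-7) = -2 + 4 + 0 = 2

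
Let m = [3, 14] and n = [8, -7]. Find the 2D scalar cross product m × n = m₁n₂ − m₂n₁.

-133

3·(-7) - 14·8 = -21 - 112 = -133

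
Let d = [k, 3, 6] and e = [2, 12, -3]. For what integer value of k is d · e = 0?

-9

d · e = k·2 + 3·12 + 6·(-3) = 18 + 2k
Set equal to 0: 2k = -18, so k = -9.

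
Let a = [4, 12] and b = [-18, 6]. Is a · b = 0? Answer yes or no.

yes

a · b = 4·(-18) + 12·6 = -72 + 72 = 0
Zero, so the vectors are orthogonal.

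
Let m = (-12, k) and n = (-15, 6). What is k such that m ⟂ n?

m · n = (-12)·(-15) + k·6 = 180 + 6k
Set equal to 0: 6k = -180, so k = -30.

-30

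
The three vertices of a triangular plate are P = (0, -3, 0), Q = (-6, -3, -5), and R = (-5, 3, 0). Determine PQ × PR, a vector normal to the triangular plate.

PQ = (-6, 0, -5)
PR = (-5, 6, 0)
i: 0·0 - (-5)·6 = 0 - (-30) = 30
j: (-5)·(-5) - (-6)·0 = 25 - 0 = 25
k: (-6)·6 - 0·(-5) = -36 - 0 = -36
PQ × PR = (30, 25, -36)

(30, 25, -36)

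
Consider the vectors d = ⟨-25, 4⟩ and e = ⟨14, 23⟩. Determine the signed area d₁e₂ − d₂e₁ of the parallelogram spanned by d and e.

(-25)·23 - 4·14 = -575 - 56 = -631

-631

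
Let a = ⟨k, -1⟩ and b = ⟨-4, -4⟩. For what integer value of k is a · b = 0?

1

a · b = k·(-4) + (-1)·(-4) = 4 - 4k
Set equal to 0: -4k = -4, so k = 1.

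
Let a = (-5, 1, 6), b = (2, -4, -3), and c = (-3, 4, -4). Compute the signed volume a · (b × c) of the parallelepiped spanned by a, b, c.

-147

b × c:
i: (-4)·(-4) - (-3)·4 = 16 - (-12) = 28
j: (-3)·(-3) - 2·(-4) = 9 - (-8) = 17
k: 2·4 - (-4)·(-3) = 8 - 12 = -4
b × c = (28, 17, -4)
a · (b × c) = (-5)·28 + 1·17 + 6·(-4) = -140 + 17 - 24 = -147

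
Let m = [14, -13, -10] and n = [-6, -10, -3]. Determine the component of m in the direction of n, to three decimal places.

6.311

m · n = 14·(-6) + (-13)·(-10) + (-10)·(-3) = -84 + 130 + 30 = 76
|n| = √(36 + 100 + 9) = √145 ≈ 12.0416
comp_n m = 76 / √145 ≈ 6.311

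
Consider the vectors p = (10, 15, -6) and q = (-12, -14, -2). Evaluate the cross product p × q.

(-114, 92, 40)

i: 15·(-2) - (-6)·(-14) = -30 - 84 = -114
j: (-6)·(-12) - 10·(-2) = 72 - (-20) = 92
k: 10·(-14) - 15·(-12) = -140 - (-180) = 40
p × q = (-114, 92, 40)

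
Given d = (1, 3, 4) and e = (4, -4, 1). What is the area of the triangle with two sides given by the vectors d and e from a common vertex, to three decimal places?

i: 3·1 - 4·(-4) = 3 - (-16) = 19
j: 4·4 - 1·1 = 16 - 1 = 15
k: 1·(-4) - 3·4 = -4 - 12 = -16
d × e = (19, 15, -16)
|d × e| = √(19² + 15² + (-16)²) = √842 ≈ 29.0172
area = ½ · 29.0172 ≈ 14.509

14.509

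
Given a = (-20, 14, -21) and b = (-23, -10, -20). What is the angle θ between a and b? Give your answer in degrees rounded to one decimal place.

44.2

a · b = (-20)·(-23) + 14·(-10) + (-21)·(-20) = 460 - 140 + 420 = 740
|a|² = 400 + 196 + 441 = 1037,  |a| = √1037 ≈ 32.202484
|b|² = 529 + 100 + 400 = 1029,  |b| = √1029 ≈ 32.078030
cos θ = 740 / (32.202484 · 32.078030) ≈ 0.71637
θ = arccos(0.71637) ≈ 44.2°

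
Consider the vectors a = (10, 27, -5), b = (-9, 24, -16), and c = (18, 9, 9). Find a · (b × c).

576

b × c:
i: 24·9 - (-16)·9 = 216 - (-144) = 360
j: (-16)·18 - (-9)·9 = -288 - (-81) = -207
k: (-9)·9 - 24·18 = -81 - 432 = -513
b × c = (360, -207, -513)
a · (b × c) = 10·360 + 27·(-207) + (-5)·(-513) = 3600 - 5589 + 2565 = 576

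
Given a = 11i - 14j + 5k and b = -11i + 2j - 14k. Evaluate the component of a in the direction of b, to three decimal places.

a · b = 11·(-11) + (-14)·2 + 5·(-14) = -121 - 28 - 70 = -219
|b| = √(121 + 4 + 196) = √321 ≈ 17.9165
comp_b a = -219 / √321 ≈ -12.223

-12.223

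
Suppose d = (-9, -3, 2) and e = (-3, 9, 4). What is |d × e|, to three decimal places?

i: (-3)·4 - 2·9 = -12 - 18 = -30
j: 2·(-3) - (-9)·4 = -6 - (-36) = 30
k: (-9)·9 - (-3)·(-3) = -81 - 9 = -90
d × e = (-30, 30, -90)
|d × e| = √((-30)² + 30² + (-90)²) = √9900 ≈ 99.4987

99.499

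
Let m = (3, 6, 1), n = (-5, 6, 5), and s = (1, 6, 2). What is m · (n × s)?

n × s:
i: 6·2 - 5·6 = 12 - 30 = -18
j: 5·1 - (-5)·2 = 5 - (-10) = 15
k: (-5)·6 - 6·1 = -30 - 6 = -36
n × s = (-18, 15, -36)
m · (n × s) = 3·(-18) + 6·15 + 1·(-36) = -54 + 90 - 36 = 0

0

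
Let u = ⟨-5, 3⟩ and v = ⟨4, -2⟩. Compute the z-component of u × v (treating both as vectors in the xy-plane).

(-5)·(-2) - 3·4 = 10 - 12 = -2

-2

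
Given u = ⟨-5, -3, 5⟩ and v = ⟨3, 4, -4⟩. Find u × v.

i: (-3)·(-4) - 5·4 = 12 - 20 = -8
j: 5·3 - (-5)·(-4) = 15 - 20 = -5
k: (-5)·4 - (-3)·3 = -20 - (-9) = -11
u × v = (-8, -5, -11)

(-8, -5, -11)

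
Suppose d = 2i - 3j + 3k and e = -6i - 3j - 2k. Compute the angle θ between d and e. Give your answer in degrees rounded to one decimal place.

d · e = 2·(-6) + (-3)·(-3) + 3·(-2) = -12 + 9 - 6 = -9
|d|² = 4 + 9 + 9 = 22,  |d| = √22 ≈ 4.690416
|e|² = 36 + 9 + 4 = 49,  |e| = √49 ≈ 7.000000
cos θ = -9 / (4.690416 · 7.000000) ≈ -0.27412
θ = arccos(-0.27412) ≈ 105.9°

105.9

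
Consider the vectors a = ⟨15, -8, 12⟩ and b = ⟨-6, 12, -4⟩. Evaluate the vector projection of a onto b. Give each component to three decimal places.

(7.163, -14.327, 4.776)

a · b = 15·(-6) + (-8)·12 + 12·(-4) = -90 - 96 - 48 = -234
|b|² = 36 + 144 + 16 = 196
proj_b a = (-234/196) · (-6, 12, -4) ≈ (7.163, -14.327, 4.776)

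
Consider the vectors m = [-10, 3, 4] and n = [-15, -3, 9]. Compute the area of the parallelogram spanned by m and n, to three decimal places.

89.699

i: 3·9 - 4·(-3) = 27 - (-12) = 39
j: 4·(-15) - (-10)·9 = -60 - (-90) = 30
k: (-10)·(-3) - 3·(-15) = 30 - (-45) = 75
m × n = (39, 30, 75)
|m × n| = √(39² + 30² + 75²) = √8046 ≈ 89.6995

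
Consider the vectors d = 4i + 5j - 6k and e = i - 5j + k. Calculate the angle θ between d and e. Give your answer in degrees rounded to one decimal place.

d · e = 4·1 + 5·(-5) + (-6)·1 = 4 - 25 - 6 = -27
|d|² = 16 + 25 + 36 = 77,  |d| = √77 ≈ 8.774964
|e|² = 1 + 25 + 1 = 27,  |e| = √27 ≈ 5.196152
cos θ = -27 / (8.774964 · 5.196152) ≈ -0.59216
θ = arccos(-0.59216) ≈ 126.3°

126.3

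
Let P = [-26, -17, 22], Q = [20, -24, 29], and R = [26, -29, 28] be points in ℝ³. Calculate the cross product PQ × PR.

(42, 88, -188)

PQ = (46, -7, 7)
PR = (52, -12, 6)
i: (-7)·6 - 7·(-12) = -42 - (-84) = 42
j: 7·52 - 46·6 = 364 - 276 = 88
k: 46·(-12) - (-7)·52 = -552 - (-364) = -188
PQ × PR = (42, 88, -188)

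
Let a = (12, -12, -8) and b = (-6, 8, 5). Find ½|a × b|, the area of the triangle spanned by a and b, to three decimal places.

i: (-12)·5 - (-8)·8 = -60 - (-64) = 4
j: (-8)·(-6) - 12·5 = 48 - 60 = -12
k: 12·8 - (-12)·(-6) = 96 - 72 = 24
a × b = (4, -12, 24)
|a × b| = √(4² + (-12)² + 24²) = √736 ≈ 27.1293
area = ½ · 27.1293 ≈ 13.565

13.565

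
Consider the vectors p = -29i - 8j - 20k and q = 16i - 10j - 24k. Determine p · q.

96

p · q = (-29)·16 + (-8)·(-10) + (-20)·(-24) = -464 + 80 + 480 = 96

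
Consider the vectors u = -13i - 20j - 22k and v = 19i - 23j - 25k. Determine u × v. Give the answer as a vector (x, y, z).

(-6, -743, 679)

i: (-20)·(-25) - (-22)·(-23) = 500 - 506 = -6
j: (-22)·19 - (-13)·(-25) = -418 - 325 = -743
k: (-13)·(-23) - (-20)·19 = 299 - (-380) = 679
u × v = (-6, -743, 679)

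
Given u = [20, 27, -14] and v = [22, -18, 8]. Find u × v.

(-36, -468, -954)

i: 27·8 - (-14)·(-18) = 216 - 252 = -36
j: (-14)·22 - 20·8 = -308 - 160 = -468
k: 20·(-18) - 27·22 = -360 - 594 = -954
u × v = (-36, -468, -954)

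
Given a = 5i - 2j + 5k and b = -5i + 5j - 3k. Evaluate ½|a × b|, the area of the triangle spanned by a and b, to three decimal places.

13.096

i: (-2)·(-3) - 5·5 = 6 - 25 = -19
j: 5·(-5) - 5·(-3) = -25 - (-15) = -10
k: 5·5 - (-2)·(-5) = 25 - 10 = 15
a × b = (-19, -10, 15)
|a × b| = √((-19)² + (-10)² + 15²) = √686 ≈ 26.1916
area = ½ · 26.1916 ≈ 13.096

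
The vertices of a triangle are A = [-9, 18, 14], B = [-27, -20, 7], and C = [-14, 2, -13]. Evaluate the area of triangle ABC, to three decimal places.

AB = (-18, -38, -7),  AC = (-5, -16, -27)
i: (-38)·(-27) - (-7)·(-16) = 1026 - 112 = 914
j: (-7)·(-5) - (-18)·(-27) = 35 - 486 = -451
k: (-18)·(-16) - (-38)·(-5) = 288 - 190 = 98
AB × AC = (914, -451, 98)
|AB × AC| = √1048401 ≈ 1023.9145
area = ½ · 1023.9145 ≈ 511.957

511.957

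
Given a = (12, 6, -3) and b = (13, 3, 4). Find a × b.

(33, -87, -42)

i: 6·4 - (-3)·3 = 24 - (-9) = 33
j: (-3)·13 - 12·4 = -39 - 48 = -87
k: 12·3 - 6·13 = 36 - 78 = -42
a × b = (33, -87, -42)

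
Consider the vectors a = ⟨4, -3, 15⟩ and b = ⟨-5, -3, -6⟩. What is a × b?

i: (-3)·(-6) - 15·(-3) = 18 - (-45) = 63
j: 15·(-5) - 4·(-6) = -75 - (-24) = -51
k: 4·(-3) - (-3)·(-5) = -12 - 15 = -27
a × b = (63, -51, -27)

(63, -51, -27)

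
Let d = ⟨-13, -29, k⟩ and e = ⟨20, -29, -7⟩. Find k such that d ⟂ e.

d · e = (-13)·20 + (-29)·(-29) + k·(-7) = 581 - 7k
Set equal to 0: -7k = -581, so k = 83.

83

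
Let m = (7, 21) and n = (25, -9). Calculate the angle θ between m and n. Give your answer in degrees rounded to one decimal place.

91.4

m · n = 7·25 + 21·(-9) = 175 - 189 = -14
|m|² = 49 + 441 = 490,  |m| = √490 ≈ 22.135944
|n|² = 625 + 81 = 706,  |n| = √706 ≈ 26.570661
cos θ = -14 / (22.135944 · 26.570661) ≈ -0.02380
θ = arccos(-0.02380) ≈ 91.4°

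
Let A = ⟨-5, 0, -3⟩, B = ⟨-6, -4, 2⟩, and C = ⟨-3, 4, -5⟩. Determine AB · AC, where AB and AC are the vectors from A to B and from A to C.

-28

AB = B − A = (-1, -4, 5)
AC = C − A = (2, 4, -2)
AB · AC = (-1)·2 + (-4)·4 + 5·(-2) = -2 - 16 - 10 = -28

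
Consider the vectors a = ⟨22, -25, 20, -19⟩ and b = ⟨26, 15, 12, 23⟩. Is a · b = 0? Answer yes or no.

a · b = 22·26 + (-25)·15 + 20·12 + (-19)·23 = 572 - 375 + 240 - 437 = 0
Zero, so the vectors are orthogonal.

yes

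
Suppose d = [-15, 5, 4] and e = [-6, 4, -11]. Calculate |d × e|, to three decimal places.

i: 5·(-11) - 4·4 = -55 - 16 = -71
j: 4·(-6) - (-15)·(-11) = -24 - 165 = -189
k: (-15)·4 - 5·(-6) = -60 - (-30) = -30
d × e = (-71, -189, -30)
|d × e| = √((-71)² + (-189)² + (-30)²) = √41662 ≈ 204.1127

204.113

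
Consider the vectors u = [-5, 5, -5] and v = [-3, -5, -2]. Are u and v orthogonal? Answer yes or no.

yes

u · v = (-5)·(-3) + 5·(-5) + (-5)·(-2) = 15 - 25 + 10 = 0
Zero, so the vectors are orthogonal.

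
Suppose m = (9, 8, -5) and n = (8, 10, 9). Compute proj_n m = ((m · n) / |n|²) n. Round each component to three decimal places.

(3.494, 4.367, 3.931)

m · n = 9·8 + 8·10 + (-5)·9 = 72 + 80 - 45 = 107
|n|² = 64 + 100 + 81 = 245
proj_n m = (107/245) · (8, 10, 9) ≈ (3.494, 4.367, 3.931)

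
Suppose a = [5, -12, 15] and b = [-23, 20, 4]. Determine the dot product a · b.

a · b = 5·(-23) + (-12)·20 + 15·4 = -115 - 240 + 60 = -295

-295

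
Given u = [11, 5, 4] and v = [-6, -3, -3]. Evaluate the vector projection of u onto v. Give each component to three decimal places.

(10.333, 5.167, 5.167)

u · v = 11·(-6) + 5·(-3) + 4·(-3) = -66 - 15 - 12 = -93
|v|² = 36 + 9 + 9 = 54
proj_v u = (-93/54) · (-6, -3, -3) ≈ (10.333, 5.167, 5.167)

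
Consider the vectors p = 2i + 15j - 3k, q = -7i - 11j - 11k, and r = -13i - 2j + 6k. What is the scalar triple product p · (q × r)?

q × r:
i: (-11)·6 - (-11)·(-2) = -66 - 22 = -88
j: (-11)·(-13) - (-7)·6 = 143 - (-42) = 185
k: (-7)·(-2) - (-11)·(-13) = 14 - 143 = -129
q × r = (-88, 185, -129)
p · (q × r) = 2·(-88) + 15·185 + (-3)·(-129) = -176 + 2775 + 387 = 2986

2986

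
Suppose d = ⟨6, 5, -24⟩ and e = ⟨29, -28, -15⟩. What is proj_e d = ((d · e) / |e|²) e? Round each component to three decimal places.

(6.176, -5.963, -3.195)

d · e = 6·29 + 5·(-28) + (-24)·(-15) = 174 - 140 + 360 = 394
|e|² = 841 + 784 + 225 = 1850
proj_e d = (394/1850) · (29, -28, -15) ≈ (6.176, -5.963, -3.195)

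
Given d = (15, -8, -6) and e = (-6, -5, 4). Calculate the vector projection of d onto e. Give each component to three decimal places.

(5.766, 4.805, -3.844)

d · e = 15·(-6) + (-8)·(-5) + (-6)·4 = -90 + 40 - 24 = -74
|e|² = 36 + 25 + 16 = 77
proj_e d = (-74/77) · (-6, -5, 4) ≈ (5.766, 4.805, -3.844)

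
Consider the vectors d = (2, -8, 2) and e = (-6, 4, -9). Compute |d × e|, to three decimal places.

75.710

i: (-8)·(-9) - 2·4 = 72 - 8 = 64
j: 2·(-6) - 2·(-9) = -12 - (-18) = 6
k: 2·4 - (-8)·(-6) = 8 - 48 = -40
d × e = (64, 6, -40)
|d × e| = √(64² + 6² + (-40)²) = √5732 ≈ 75.7100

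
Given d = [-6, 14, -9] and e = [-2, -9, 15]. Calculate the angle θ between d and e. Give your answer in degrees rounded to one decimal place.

143.1

d · e = (-6)·(-2) + 14·(-9) + (-9)·15 = 12 - 126 - 135 = -249
|d|² = 36 + 196 + 81 = 313,  |d| = √313 ≈ 17.691806
|e|² = 4 + 81 + 225 = 310,  |e| = √310 ≈ 17.606817
cos θ = -249 / (17.691806 · 17.606817) ≈ -0.79937
θ = arccos(-0.79937) ≈ 143.1°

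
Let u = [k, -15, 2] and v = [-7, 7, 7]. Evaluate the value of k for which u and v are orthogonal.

u · v = k·(-7) + (-15)·7 + 2·7 = -91 - 7k
Set equal to 0: -7k = 91, so k = -13.

-13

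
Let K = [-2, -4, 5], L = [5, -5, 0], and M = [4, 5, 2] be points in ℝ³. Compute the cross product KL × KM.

(48, -9, 69)

KL = (7, -1, -5)
KM = (6, 9, -3)
i: (-1)·(-3) - (-5)·9 = 3 - (-45) = 48
j: (-5)·6 - 7·(-3) = -30 - (-21) = -9
k: 7·9 - (-1)·6 = 63 - (-6) = 69
KL × KM = (48, -9, 69)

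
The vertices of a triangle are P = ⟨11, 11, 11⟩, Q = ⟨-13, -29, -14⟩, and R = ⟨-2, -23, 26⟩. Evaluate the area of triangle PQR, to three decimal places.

815.374

PQ = (-24, -40, -25),  PR = (-13, -34, 15)
i: (-40)·15 - (-25)·(-34) = -600 - 850 = -1450
j: (-25)·(-13) - (-24)·15 = 325 - (-360) = 685
k: (-24)·(-34) - (-40)·(-13) = 816 - 520 = 296
PQ × PR = (-1450, 685, 296)
|PQ × PR| = √2659341 ≈ 1630.7486
area = ½ · 1630.7486 ≈ 815.374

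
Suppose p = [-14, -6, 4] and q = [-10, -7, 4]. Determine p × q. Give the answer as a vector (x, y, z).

(4, 16, 38)

i: (-6)·4 - 4·(-7) = -24 - (-28) = 4
j: 4·(-10) - (-14)·4 = -40 - (-56) = 16
k: (-14)·(-7) - (-6)·(-10) = 98 - 60 = 38
p × q = (4, 16, 38)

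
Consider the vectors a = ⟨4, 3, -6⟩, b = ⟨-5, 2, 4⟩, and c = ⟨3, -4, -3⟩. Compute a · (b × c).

-53

b × c:
i: 2·(-3) - 4·(-4) = -6 - (-16) = 10
j: 4·3 - (-5)·(-3) = 12 - 15 = -3
k: (-5)·(-4) - 2·3 = 20 - 6 = 14
b × c = (10, -3, 14)
a · (b × c) = 4·10 + 3·(-3) + (-6)·14 = 40 - 9 - 84 = -53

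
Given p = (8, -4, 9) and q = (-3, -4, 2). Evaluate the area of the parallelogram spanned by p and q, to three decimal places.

67.594

i: (-4)·2 - 9·(-4) = -8 - (-36) = 28
j: 9·(-3) - 8·2 = -27 - 16 = -43
k: 8·(-4) - (-4)·(-3) = -32 - 12 = -44
p × q = (28, -43, -44)
|p × q| = √(28² + (-43)² + (-44)²) = √4569 ≈ 67.5944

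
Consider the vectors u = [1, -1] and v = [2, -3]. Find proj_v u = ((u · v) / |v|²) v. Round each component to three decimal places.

u · v = 1·2 + (-1)·(-3) = 2 + 3 = 5
|v|² = 4 + 9 = 13
proj_v u = (5/13) · (2, -3) ≈ (0.769, -1.154)

(0.769, -1.154)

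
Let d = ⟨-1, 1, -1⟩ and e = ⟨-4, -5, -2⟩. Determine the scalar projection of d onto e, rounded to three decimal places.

d · e = (-1)·(-4) + 1·(-5) + (-1)·(-2) = 4 - 5 + 2 = 1
|e| = √(16 + 25 + 4) = √45 ≈ 6.7082
comp_e d = 1 / √45 ≈ 0.149

0.149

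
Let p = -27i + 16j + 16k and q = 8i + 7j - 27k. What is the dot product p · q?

-536

p · q = (-27)·8 + 16·7 + 16·(-27) = -216 + 112 - 432 = -536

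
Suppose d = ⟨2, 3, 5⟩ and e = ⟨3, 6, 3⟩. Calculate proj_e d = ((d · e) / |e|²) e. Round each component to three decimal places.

(2.167, 4.333, 2.167)

d · e = 2·3 + 3·6 + 5·3 = 6 + 18 + 15 = 39
|e|² = 9 + 36 + 9 = 54
proj_e d = (39/54) · (3, 6, 3) ≈ (2.167, 4.333, 2.167)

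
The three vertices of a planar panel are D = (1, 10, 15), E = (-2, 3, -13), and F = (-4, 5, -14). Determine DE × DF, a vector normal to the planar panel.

(63, 53, -20)

DE = (-3, -7, -28)
DF = (-5, -5, -29)
i: (-7)·(-29) - (-28)·(-5) = 203 - 140 = 63
j: (-28)·(-5) - (-3)·(-29) = 140 - 87 = 53
k: (-3)·(-5) - (-7)·(-5) = 15 - 35 = -20
DE × DF = (63, 53, -20)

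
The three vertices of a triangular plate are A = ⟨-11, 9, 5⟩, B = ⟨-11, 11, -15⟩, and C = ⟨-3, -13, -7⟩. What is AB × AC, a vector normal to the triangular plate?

(-464, -160, -16)

AB = (0, 2, -20)
AC = (8, -22, -12)
i: 2·(-12) - (-20)·(-22) = -24 - 440 = -464
j: (-20)·8 - 0·(-12) = -160 - 0 = -160
k: 0·(-22) - 2·8 = 0 - 16 = -16
AB × AC = (-464, -160, -16)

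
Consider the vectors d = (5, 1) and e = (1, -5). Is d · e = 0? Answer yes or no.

d · e = 5·1 + 1·(-5) = 5 - 5 = 0
Zero, so the vectors are orthogonal.

yes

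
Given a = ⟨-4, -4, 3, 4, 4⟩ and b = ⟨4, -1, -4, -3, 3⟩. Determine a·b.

a · b = (-4)·4 + (-4)·(-1) + 3·(-4) + 4·(-3) + 4·3 = -16 + 4 - 12 - 12 + 12 = -24

-24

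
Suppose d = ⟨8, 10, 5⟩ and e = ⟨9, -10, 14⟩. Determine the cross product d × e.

i: 10·14 - 5·(-10) = 140 - (-50) = 190
j: 5·9 - 8·14 = 45 - 112 = -67
k: 8·(-10) - 10·9 = -80 - 90 = -170
d × e = (190, -67, -170)

(190, -67, -170)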